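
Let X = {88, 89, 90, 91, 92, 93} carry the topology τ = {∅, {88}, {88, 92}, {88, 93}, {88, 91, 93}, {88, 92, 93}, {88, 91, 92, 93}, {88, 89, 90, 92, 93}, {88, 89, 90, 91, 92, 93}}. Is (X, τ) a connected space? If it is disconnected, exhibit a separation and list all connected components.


(X, τ) is connected.

Find clopen sets (U ∈ τ with X ∖ U ∈ τ):
  U = ∅, X ∖ U = {88, 89, 90, 91, 92, 93} — both open, so U is clopen.
  U = {88, 89, 90, 91, 92, 93}, X ∖ U = ∅ — both open, so U is clopen.
Only trivial clopens (∅ and X) exist, so (X, τ) is connected.
Compute connected components by grouping points that agree on all clopens:
  component: {88, 89, 90, 91, 92, 93}


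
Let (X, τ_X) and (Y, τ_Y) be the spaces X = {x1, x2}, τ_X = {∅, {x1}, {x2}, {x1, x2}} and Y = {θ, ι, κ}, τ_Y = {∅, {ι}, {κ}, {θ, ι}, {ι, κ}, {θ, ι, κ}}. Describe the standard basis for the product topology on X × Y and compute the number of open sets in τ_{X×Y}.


Basis B = {∅ × ∅, {x1} × {ι}, {x1} × {κ}, {x2} × {ι}, {x2} × {κ}, {x1} × {θ, ι}, {x1} × {ι, κ}, {x1, x2} × {ι}, {x1, x2} × {κ}, {x2} × {θ, ι}, {x2} × {ι, κ}, {x1} × {θ, ι, κ}, {x2} × {θ, ι, κ}, {x1, x2} × {θ, ι}, {x1, x2} × {ι, κ}, {x1, x2} × {θ, ι, κ}}; |τ_{X×Y}| = 36.

Enumerate products U × V with U ∈ τ_X, V ∈ τ_Y (deduplicated):
  ∅ × ∅ = {} (∅)
  {x1} × {ι} = {(x1,ι)}
  {x1} × {κ} = {(x1,κ)}
  {x2} × {ι} = {(x2,ι)}
  {x2} × {κ} = {(x2,κ)}
  {x1} × {θ, ι} = {(x1,θ), (x1,ι)}
  {x1} × {ι, κ} = {(x1,ι), (x1,κ)}
  {x1, x2} × {ι} = {(x1,ι), (x2,ι)}
  {x1, x2} × {κ} = {(x1,κ), (x2,κ)}
  {x2} × {θ, ι} = {(x2,θ), (x2,ι)}
  {x2} × {ι, κ} = {(x2,ι), (x2,κ)}
  {x1} × {θ, ι, κ} = {(x1,θ), (x1,ι), (x1,κ)}
  {x2} × {θ, ι, κ} = {(x2,θ), (x2,ι), (x2,κ)}
  {x1, x2} × {θ, ι} = {(x1,θ), (x1,ι), (x2,θ), (x2,ι)}
  {x1, x2} × {ι, κ} = {(x1,ι), (x1,κ), (x2,ι), (x2,κ)}
  {x1, x2} × {θ, ι, κ} = {(x1,θ), (x1,ι), (x1,κ), (x2,θ), (x2,ι), (x2,κ)}
These 16 distinct sets form the basis B.
Close under arbitrary unions to get τ_{X×Y}; counting gives |τ_{X×Y}| = 36.


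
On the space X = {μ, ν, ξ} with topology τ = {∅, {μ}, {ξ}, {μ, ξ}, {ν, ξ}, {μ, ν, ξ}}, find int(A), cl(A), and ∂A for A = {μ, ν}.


int(A) = {μ}, cl(A) = {μ, ν}, ∂A = {ν}.

Closed sets in (X, τ) are complements of opens:
  closed(X, τ) = {∅, {μ}, {ν}, {μ, ν}, {ν, ξ}, {μ, ν, ξ}}.
int(A) = ⋃ {U ∈ τ : U ⊆ A}. Opens contained in A: ∅, {μ}.
Taking the union of these: int(A) = {μ}.
cl(A) = ⋂ {C closed : A ⊆ C}. Closed sets containing A: {μ, ν}, {μ, ν, ξ}.
Intersecting these: cl(A) = {μ, ν}.
∂A = cl(A) ∖ int(A) = {μ, ν} ∖ {μ} = {ν}.


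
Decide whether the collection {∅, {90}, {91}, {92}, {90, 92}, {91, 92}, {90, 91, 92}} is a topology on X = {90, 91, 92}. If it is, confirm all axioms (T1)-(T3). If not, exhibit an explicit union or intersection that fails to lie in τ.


τ is NOT a topology on X.

Axiom (T1): ∅ ∈ τ? Yes; X ∈ τ? Yes.
Axiom (T2/T3): check pairwise unions and intersections of members of τ.
Counterexample for (T2): {90} ∪ {91} = {90, 91} ∉ τ. Therefore τ is NOT a topology.


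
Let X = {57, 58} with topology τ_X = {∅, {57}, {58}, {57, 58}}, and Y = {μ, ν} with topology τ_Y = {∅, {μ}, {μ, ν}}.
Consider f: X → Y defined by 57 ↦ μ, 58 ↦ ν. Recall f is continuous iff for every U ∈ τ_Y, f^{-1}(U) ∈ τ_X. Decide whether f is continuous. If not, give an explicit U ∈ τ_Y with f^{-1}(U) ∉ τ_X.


f IS continuous.

Compute f^{-1}(U) for each U ∈ τ_Y:
  U = ∅: f^{-1}(U) = ∅ ∈ τ_X ✓.
  U = {μ}: f^{-1}(U) = {57} ∈ τ_X ✓.
  U = {μ, ν}: f^{-1}(U) = {57, 58} ∈ τ_X ✓.
Every preimage lies in τ_X, so f IS continuous.


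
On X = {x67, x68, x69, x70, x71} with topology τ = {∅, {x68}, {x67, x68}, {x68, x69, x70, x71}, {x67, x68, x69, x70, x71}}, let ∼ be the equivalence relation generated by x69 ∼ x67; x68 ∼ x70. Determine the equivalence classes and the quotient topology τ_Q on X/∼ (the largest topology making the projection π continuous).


X/∼ = {[x67=x69], [x68=x70], [x71]}; |τ_Q| = 2.

Equivalence classes: [x67=x69], [x68=x70], [x71].
Quotient map π: X → X/∼ sends x67 ↦ [x67=x69], x68 ↦ [x68=x70], x69 ↦ [x67=x69], x70 ↦ [x68=x70], x71 ↦ [x71].
For each subset V ⊆ X/∼, compute π^{-1}(V) ⊆ X and check whether π^{-1}(V) ∈ τ. V is open in τ_Q iff π^{-1}(V) ∈ τ.
  V = {}: π^{-1}(V) = ∅ ∈ τ ✓.
  V = {[x67=x69]}: π^{-1}(V) = {x67, x69} ∉ τ ✗.
  V = {[x68=x70]}: π^{-1}(V) = {x68, x70} ∉ τ ✗.
  V = {[x67=x69], [x68=x70]}: π^{-1}(V) = {x67, x68, x69, x70} ∉ τ ✗.
  V = {[x71]}: π^{-1}(V) = {x71} ∉ τ ✗.
  V = {[x67=x69], [x71]}: π^{-1}(V) = {x67, x69, x71} ∉ τ ✗.
  V = {[x68=x70], [x71]}: π^{-1}(V) = {x68, x70, x71} ∉ τ ✗.
  V = {[x67=x69], [x68=x70], [x71]}: π^{-1}(V) = {x67, x68, x69, x70, x71} ∈ τ ✓.
Open sets in the quotient: τ_Q = {{}, {[x67=x69], [x68=x70], [x71]}} (2 elements).


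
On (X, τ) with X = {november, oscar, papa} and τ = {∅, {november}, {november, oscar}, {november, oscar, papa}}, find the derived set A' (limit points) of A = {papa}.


A' = ∅

For each x ∈ X, list the open sets U ∈ τ with x ∈ U, then check whether U ∩ (A ∖ {x}) ≠ ∅ for every such U.
  x = november: open {november} ∋ x has {november} ∩ (A ∖ {november}) = ∅, so x is NOT a limit point.
  x = oscar: open {november, oscar} ∋ x has {november, oscar} ∩ (A ∖ {oscar}) = ∅, so x is NOT a limit point.
  x = papa: open {november, oscar, papa} ∋ x has {november, oscar, papa} ∩ (A ∖ {papa}) = ∅, so x is NOT a limit point.
Collecting: A' = ∅.


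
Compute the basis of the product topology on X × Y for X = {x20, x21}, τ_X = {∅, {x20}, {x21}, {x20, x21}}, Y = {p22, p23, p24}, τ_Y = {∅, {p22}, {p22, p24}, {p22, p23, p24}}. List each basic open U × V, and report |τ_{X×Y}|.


Basis B = {∅ × ∅, {x20} × {p22}, {x21} × {p22}, {x20} × {p22, p24}, {x20, x21} × {p22}, {x21} × {p22, p24}, {x20} × {p22, p23, p24}, {x21} × {p22, p23, p24}, {x20, x21} × {p22, p24}, {x20, x21} × {p22, p23, p24}}; |τ_{X×Y}| = 16.

Enumerate products U × V with U ∈ τ_X, V ∈ τ_Y (deduplicated):
  ∅ × ∅ = {} (∅)
  {x20} × {p22} = {(x20,p22)}
  {x21} × {p22} = {(x21,p22)}
  {x20} × {p22, p24} = {(x20,p22), (x20,p24)}
  {x20, x21} × {p22} = {(x20,p22), (x21,p22)}
  {x21} × {p22, p24} = {(x21,p22), (x21,p24)}
  {x20} × {p22, p23, p24} = {(x20,p22), (x20,p23), (x20,p24)}
  {x21} × {p22, p23, p24} = {(x21,p22), (x21,p23), (x21,p24)}
  {x20, x21} × {p22, p24} = {(x20,p22), (x20,p24), (x21,p22), (x21,p24)}
  {x20, x21} × {p22, p23, p24} = {(x20,p22), (x20,p23), (x20,p24), (x21,p22), (x21,p23), (x21,p24)}
These 10 distinct sets form the basis B.
Close under arbitrary unions to get τ_{X×Y}; counting gives |τ_{X×Y}| = 16.


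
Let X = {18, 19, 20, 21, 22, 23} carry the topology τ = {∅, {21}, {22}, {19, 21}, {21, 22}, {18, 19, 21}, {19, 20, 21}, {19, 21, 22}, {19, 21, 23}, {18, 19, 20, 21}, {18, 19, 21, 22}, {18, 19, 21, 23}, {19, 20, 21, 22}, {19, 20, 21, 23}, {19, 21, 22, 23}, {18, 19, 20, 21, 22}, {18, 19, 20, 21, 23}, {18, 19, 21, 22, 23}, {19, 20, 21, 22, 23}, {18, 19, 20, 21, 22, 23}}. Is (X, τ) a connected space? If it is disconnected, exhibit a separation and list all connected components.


(X, τ) is disconnected; components = [{22}, {18, 19, 20, 21, 23}].

Find clopen sets (U ∈ τ with X ∖ U ∈ τ):
  U = ∅, X ∖ U = {18, 19, 20, 21, 22, 23} — both open, so U is clopen.
  U = {22}, X ∖ U = {18, 19, 20, 21, 23} — both open, so U is clopen.
  U = {18, 19, 20, 21, 23}, X ∖ U = {22} — both open, so U is clopen.
  U = {18, 19, 20, 21, 22, 23}, X ∖ U = ∅ — both open, so U is clopen.
Nontrivial clopen(s) exist: e.g. {22}. So (X, τ) is disconnected.
Compute connected components by grouping points that agree on all clopens:
  component: {22}
  component: {18, 19, 20, 21, 23}


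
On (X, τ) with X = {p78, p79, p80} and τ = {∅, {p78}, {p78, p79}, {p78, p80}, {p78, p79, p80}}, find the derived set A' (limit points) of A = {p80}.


A' = ∅

For each x ∈ X, list the open sets U ∈ τ with x ∈ U, then check whether U ∩ (A ∖ {x}) ≠ ∅ for every such U.
  x = p78: open {p78} ∋ x has {p78} ∩ (A ∖ {p78}) = ∅, so x is NOT a limit point.
  x = p79: open {p78, p79} ∋ x has {p78, p79} ∩ (A ∖ {p79}) = ∅, so x is NOT a limit point.
  x = p80: open {p78, p80} ∋ x has {p78, p80} ∩ (A ∖ {p80}) = ∅, so x is NOT a limit point.
Collecting: A' = ∅.


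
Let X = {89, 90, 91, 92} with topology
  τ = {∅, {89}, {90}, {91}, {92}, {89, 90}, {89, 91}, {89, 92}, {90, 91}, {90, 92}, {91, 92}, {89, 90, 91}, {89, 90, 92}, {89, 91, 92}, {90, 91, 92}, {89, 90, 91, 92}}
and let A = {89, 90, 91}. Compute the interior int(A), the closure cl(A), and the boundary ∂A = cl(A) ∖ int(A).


int(A) = {89, 90, 91}, cl(A) = {89, 90, 91}, ∂A = ∅.

Closed sets in (X, τ) are complements of opens:
  closed(X, τ) = {∅, {89}, {90}, {91}, {92}, {89, 90}, {89, 91}, {89, 92}, {90, 91}, {90, 92}, {91, 92}, {89, 90, 91}, {89, 90, 92}, {89, 91, 92}, {90, 91, 92}, {89, 90, 91, 92}}.
int(A) = ⋃ {U ∈ τ : U ⊆ A}. Opens contained in A: ∅, {89}, {90}, {91}, {89, 90}, {89, 91}, {90, 91}, {89, 90, 91}.
Taking the union of these: int(A) = {89, 90, 91}.
cl(A) = ⋂ {C closed : A ⊆ C}. Closed sets containing A: {89, 90, 91}, {89, 90, 91, 92}.
Intersecting these: cl(A) = {89, 90, 91}.
∂A = cl(A) ∖ int(A) = {89, 90, 91} ∖ {89, 90, 91} = ∅.


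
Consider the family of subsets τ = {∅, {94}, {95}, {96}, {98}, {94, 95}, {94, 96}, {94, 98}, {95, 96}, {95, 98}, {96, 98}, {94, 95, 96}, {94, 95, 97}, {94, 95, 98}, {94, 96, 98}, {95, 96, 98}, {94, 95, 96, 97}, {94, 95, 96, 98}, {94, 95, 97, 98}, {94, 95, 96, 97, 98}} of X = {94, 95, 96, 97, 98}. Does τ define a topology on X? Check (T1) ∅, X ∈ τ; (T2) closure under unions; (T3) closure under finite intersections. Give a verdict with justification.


τ IS a topology on X.

Axiom (T1): ∅ ∈ τ? Yes; X ∈ τ? Yes.
Axiom (T2/T3): check pairwise unions and intersections of members of τ.
All pairwise intersections and unions checked — each lies in τ. Therefore τ satisfies (T1), (T2), (T3): it IS a topology on X.


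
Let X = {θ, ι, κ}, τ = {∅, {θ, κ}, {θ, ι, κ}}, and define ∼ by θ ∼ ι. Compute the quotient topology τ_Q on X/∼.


X/∼ = {[θ=ι], [κ]}; |τ_Q| = 2.

Equivalence classes: [θ=ι], [κ].
Quotient map π: X → X/∼ sends θ ↦ [θ=ι], ι ↦ [θ=ι], κ ↦ [κ].
For each subset V ⊆ X/∼, compute π^{-1}(V) ⊆ X and check whether π^{-1}(V) ∈ τ. V is open in τ_Q iff π^{-1}(V) ∈ τ.
  V = {}: π^{-1}(V) = ∅ ∈ τ ✓.
  V = {[θ=ι]}: π^{-1}(V) = {θ, ι} ∉ τ ✗.
  V = {[κ]}: π^{-1}(V) = {κ} ∉ τ ✗.
  V = {[θ=ι], [κ]}: π^{-1}(V) = {θ, ι, κ} ∈ τ ✓.
Open sets in the quotient: τ_Q = {{}, {[θ=ι], [κ]}} (2 elements).


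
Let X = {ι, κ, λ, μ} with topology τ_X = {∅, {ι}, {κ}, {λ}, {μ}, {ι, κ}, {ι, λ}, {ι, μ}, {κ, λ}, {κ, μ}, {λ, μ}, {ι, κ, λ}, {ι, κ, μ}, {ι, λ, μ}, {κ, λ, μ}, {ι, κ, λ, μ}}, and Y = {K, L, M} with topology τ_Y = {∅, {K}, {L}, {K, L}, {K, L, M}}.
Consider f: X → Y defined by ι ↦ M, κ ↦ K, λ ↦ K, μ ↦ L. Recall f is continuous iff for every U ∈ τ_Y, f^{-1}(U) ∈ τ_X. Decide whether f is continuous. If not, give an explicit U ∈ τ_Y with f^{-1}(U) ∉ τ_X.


f IS continuous.

Compute f^{-1}(U) for each U ∈ τ_Y:
  U = ∅: f^{-1}(U) = ∅ ∈ τ_X ✓.
  U = {K}: f^{-1}(U) = {κ, λ} ∈ τ_X ✓.
  U = {L}: f^{-1}(U) = {μ} ∈ τ_X ✓.
  U = {K, L}: f^{-1}(U) = {κ, λ, μ} ∈ τ_X ✓.
  U = {K, L, M}: f^{-1}(U) = {ι, κ, λ, μ} ∈ τ_X ✓.
Every preimage lies in τ_X, so f IS continuous.


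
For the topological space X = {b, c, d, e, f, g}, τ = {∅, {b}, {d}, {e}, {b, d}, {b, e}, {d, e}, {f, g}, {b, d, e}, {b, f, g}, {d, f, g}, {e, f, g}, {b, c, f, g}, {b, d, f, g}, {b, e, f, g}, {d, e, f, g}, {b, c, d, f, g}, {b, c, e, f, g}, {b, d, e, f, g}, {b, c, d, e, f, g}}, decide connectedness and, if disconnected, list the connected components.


(X, τ) is disconnected; components = [{d}, {e}, {b, c, f, g}].

Find clopen sets (U ∈ τ with X ∖ U ∈ τ):
  U = ∅, X ∖ U = {b, c, d, e, f, g} — both open, so U is clopen.
  U = {d}, X ∖ U = {b, c, e, f, g} — both open, so U is clopen.
  U = {e}, X ∖ U = {b, c, d, f, g} — both open, so U is clopen.
  U = {d, e}, X ∖ U = {b, c, f, g} — both open, so U is clopen.
  U = {b, c, f, g}, X ∖ U = {d, e} — both open, so U is clopen.
  U = {b, c, d, f, g}, X ∖ U = {e} — both open, so U is clopen.
  U = {b, c, e, f, g}, X ∖ U = {d} — both open, so U is clopen.
  U = {b, c, d, e, f, g}, X ∖ U = ∅ — both open, so U is clopen.
Nontrivial clopen(s) exist: e.g. {e}. So (X, τ) is disconnected.
Compute connected components by grouping points that agree on all clopens:
  component: {d}
  component: {e}
  component: {b, c, f, g}


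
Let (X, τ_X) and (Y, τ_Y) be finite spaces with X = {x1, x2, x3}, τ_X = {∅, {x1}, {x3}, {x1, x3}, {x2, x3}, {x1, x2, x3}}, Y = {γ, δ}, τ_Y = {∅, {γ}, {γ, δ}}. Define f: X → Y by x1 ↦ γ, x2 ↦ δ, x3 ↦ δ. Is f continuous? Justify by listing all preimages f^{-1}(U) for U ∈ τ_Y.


f IS continuous.

Compute f^{-1}(U) for each U ∈ τ_Y:
  U = ∅: f^{-1}(U) = ∅ ∈ τ_X ✓.
  U = {γ}: f^{-1}(U) = {x1} ∈ τ_X ✓.
  U = {γ, δ}: f^{-1}(U) = {x1, x2, x3} ∈ τ_X ✓.
Every preimage lies in τ_X, so f IS continuous.


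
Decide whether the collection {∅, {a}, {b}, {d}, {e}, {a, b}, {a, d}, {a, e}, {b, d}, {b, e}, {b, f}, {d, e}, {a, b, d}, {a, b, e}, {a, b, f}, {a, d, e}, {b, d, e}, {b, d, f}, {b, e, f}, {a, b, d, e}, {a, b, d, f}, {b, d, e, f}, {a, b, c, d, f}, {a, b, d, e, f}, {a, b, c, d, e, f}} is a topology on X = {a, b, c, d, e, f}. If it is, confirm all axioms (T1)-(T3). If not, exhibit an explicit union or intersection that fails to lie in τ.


τ is NOT a topology on X.

Axiom (T1): ∅ ∈ τ? Yes; X ∈ τ? Yes.
Axiom (T2/T3): check pairwise unions and intersections of members of τ.
Counterexample for (T2): {a} ∪ {b, e, f} = {a, b, e, f} ∉ τ. Therefore τ is NOT a topology.


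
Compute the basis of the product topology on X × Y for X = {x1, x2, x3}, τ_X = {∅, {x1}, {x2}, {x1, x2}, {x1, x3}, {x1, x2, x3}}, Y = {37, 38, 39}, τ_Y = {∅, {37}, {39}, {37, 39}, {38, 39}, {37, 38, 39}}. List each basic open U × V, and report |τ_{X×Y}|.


Basis B = {∅ × ∅, {x1} × {37}, {x1} × {39}, {x2} × {37}, {x2} × {39}, {x1} × {37, 39}, {x1, x2} × {37}, {x1, x3} × {37}, {x1} × {38, 39}, {x1, x2} × {39}, {x1, x3} × {39}, {x2} × {37, 39}, {x2} × {38, 39}, {x1} × {37, 38, 39}, {x1, x2, x3} × {37}, {x1, x2, x3} × {39}, {x2} × {37, 38, 39}, {x1, x2} × {37, 39}, {x1, x3} × {37, 39}, {x1, x2} × {38, 39}, {x1, x3} × {38, 39}, {x1, x2} × {37, 38, 39}, {x1, x3} × {37, 38, 39}, {x1, x2, x3} × {37, 39}, {x1, x2, x3} × {38, 39}, {x1, x2, x3} × {37, 38, 39}}; |τ_{X×Y}| = 108.

Enumerate products U × V with U ∈ τ_X, V ∈ τ_Y (deduplicated):
  ∅ × ∅ = {} (∅)
  {x1} × {37} = {(x1,37)}
  {x1} × {39} = {(x1,39)}
  {x2} × {37} = {(x2,37)}
  {x2} × {39} = {(x2,39)}
  {x1} × {37, 39} = {(x1,37), (x1,39)}
  {x1, x2} × {37} = {(x1,37), (x2,37)}
  {x1, x3} × {37} = {(x1,37), (x3,37)}
  {x1} × {38, 39} = {(x1,38), (x1,39)}
  {x1, x2} × {39} = {(x1,39), (x2,39)}
  {x1, x3} × {39} = {(x1,39), (x3,39)}
  {x2} × {37, 39} = {(x2,37), (x2,39)}
  {x2} × {38, 39} = {(x2,38), (x2,39)}
  {x1} × {37, 38, 39} = {(x1,37), (x1,38), (x1,39)}
  {x1, x2, x3} × {37} = {(x1,37), (x2,37), (x3,37)}
  {x1, x2, x3} × {39} = {(x1,39), (x2,39), (x3,39)}
  {x2} × {37, 38, 39} = {(x2,37), (x2,38), (x2,39)}
  {x1, x2} × {37, 39} = {(x1,37), (x1,39), (x2,37), (x2,39)}
  {x1, x3} × {37, 39} = {(x1,37), (x1,39), (x3,37), (x3,39)}
  {x1, x2} × {38, 39} = {(x1,38), (x1,39), (x2,38), (x2,39)}
  {x1, x3} × {38, 39} = {(x1,38), (x1,39), (x3,38), (x3,39)}
  {x1, x2} × {37, 38, 39} = {(x1,37), (x1,38), (x1,39), (x2,37), (x2,38), (x2,39)}
  {x1, x3} × {37, 38, 39} = {(x1,37), (x1,38), (x1,39), (x3,37), (x3,38), (x3,39)}
  {x1, x2, x3} × {37, 39} = {(x1,37), (x1,39), (x2,37), (x2,39), (x3,37), (x3,39)}
  {x1, x2, x3} × {38, 39} = {(x1,38), (x1,39), (x2,38), (x2,39), (x3,38), (x3,39)}
  {x1, x2, x3} × {37, 38, 39} = {(x1,37), (x1,38), (x1,39), (x2,37), (x2,38), (x2,39), (x3,37), (x3,38), (x3,39)}
These 26 distinct sets form the basis B.
Close under arbitrary unions to get τ_{X×Y}; counting gives |τ_{X×Y}| = 108.


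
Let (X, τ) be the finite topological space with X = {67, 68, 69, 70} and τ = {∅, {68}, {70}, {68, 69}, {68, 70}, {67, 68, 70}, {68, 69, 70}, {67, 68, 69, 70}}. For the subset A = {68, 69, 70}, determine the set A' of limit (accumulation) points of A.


A' = {67, 69}

For each x ∈ X, list the open sets U ∈ τ with x ∈ U, then check whether U ∩ (A ∖ {x}) ≠ ∅ for every such U.
  x = 67: opens ∋ x are {67, 68, 70}, {67, 68, 69, 70}; each meets A ∖ {67}, so x IS a limit point.
  x = 68: open {68} ∋ x has {68} ∩ (A ∖ {68}) = ∅, so x is NOT a limit point.
  x = 69: opens ∋ x are {68, 69}, {68, 69, 70}, {67, 68, 69, 70}; each meets A ∖ {69}, so x IS a limit point.
  x = 70: open {70} ∋ x has {70} ∩ (A ∖ {70}) = ∅, so x is NOT a limit point.
Collecting: A' = {67, 69}.


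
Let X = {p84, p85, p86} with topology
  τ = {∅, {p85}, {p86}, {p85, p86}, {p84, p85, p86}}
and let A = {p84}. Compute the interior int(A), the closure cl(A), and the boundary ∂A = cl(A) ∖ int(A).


int(A) = ∅, cl(A) = {p84}, ∂A = {p84}.

Closed sets in (X, τ) are complements of opens:
  closed(X, τ) = {∅, {p84}, {p84, p85}, {p84, p86}, {p84, p85, p86}}.
int(A) = ⋃ {U ∈ τ : U ⊆ A}. Opens contained in A: ∅.
Taking the union of these: int(A) = ∅.
cl(A) = ⋂ {C closed : A ⊆ C}. Closed sets containing A: {p84}, {p84, p85}, {p84, p86}, {p84, p85, p86}.
Intersecting these: cl(A) = {p84}.
∂A = cl(A) ∖ int(A) = {p84} ∖ ∅ = {p84}.


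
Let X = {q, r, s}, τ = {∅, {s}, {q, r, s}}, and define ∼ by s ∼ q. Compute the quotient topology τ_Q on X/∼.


X/∼ = {[q=s], [r]}; |τ_Q| = 2.

Equivalence classes: [q=s], [r].
Quotient map π: X → X/∼ sends q ↦ [q=s], r ↦ [r], s ↦ [q=s].
For each subset V ⊆ X/∼, compute π^{-1}(V) ⊆ X and check whether π^{-1}(V) ∈ τ. V is open in τ_Q iff π^{-1}(V) ∈ τ.
  V = {}: π^{-1}(V) = ∅ ∈ τ ✓.
  V = {[q=s]}: π^{-1}(V) = {q, s} ∉ τ ✗.
  V = {[r]}: π^{-1}(V) = {r} ∉ τ ✗.
  V = {[q=s], [r]}: π^{-1}(V) = {q, r, s} ∈ τ ✓.
Open sets in the quotient: τ_Q = {{}, {[q=s], [r]}} (2 elements).


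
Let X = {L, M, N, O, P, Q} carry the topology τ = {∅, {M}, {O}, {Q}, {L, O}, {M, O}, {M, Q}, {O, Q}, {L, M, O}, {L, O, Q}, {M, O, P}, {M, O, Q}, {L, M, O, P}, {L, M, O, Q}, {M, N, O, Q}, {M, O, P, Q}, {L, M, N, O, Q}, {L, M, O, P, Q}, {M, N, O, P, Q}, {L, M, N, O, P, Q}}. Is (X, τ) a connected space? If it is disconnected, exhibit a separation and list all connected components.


(X, τ) is connected.

Find clopen sets (U ∈ τ with X ∖ U ∈ τ):
  U = ∅, X ∖ U = {L, M, N, O, P, Q} — both open, so U is clopen.
  U = {L, M, N, O, P, Q}, X ∖ U = ∅ — both open, so U is clopen.
Only trivial clopens (∅ and X) exist, so (X, τ) is connected.
Compute connected components by grouping points that agree on all clopens:
  component: {L, M, N, O, P, Q}


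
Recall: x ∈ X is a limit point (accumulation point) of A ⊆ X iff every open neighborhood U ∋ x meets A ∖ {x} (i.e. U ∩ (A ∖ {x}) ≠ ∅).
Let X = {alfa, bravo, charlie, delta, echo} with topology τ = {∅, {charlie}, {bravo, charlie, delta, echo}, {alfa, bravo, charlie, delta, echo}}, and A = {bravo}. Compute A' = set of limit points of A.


A' = {alfa, delta, echo}

For each x ∈ X, list the open sets U ∈ τ with x ∈ U, then check whether U ∩ (A ∖ {x}) ≠ ∅ for every such U.
  x = alfa: opens ∋ x are {alfa, bravo, charlie, delta, echo}; each meets A ∖ {alfa}, so x IS a limit point.
  x = bravo: open {bravo, charlie, delta, echo} ∋ x has {bravo, charlie, delta, echo} ∩ (A ∖ {bravo}) = ∅, so x is NOT a limit point.
  x = charlie: open {charlie} ∋ x has {charlie} ∩ (A ∖ {charlie}) = ∅, so x is NOT a limit point.
  x = delta: opens ∋ x are {bravo, charlie, delta, echo}, {alfa, bravo, charlie, delta, echo}; each meets A ∖ {delta}, so x IS a limit point.
  x = echo: opens ∋ x are {bravo, charlie, delta, echo}, {alfa, bravo, charlie, delta, echo}; each meets A ∖ {echo}, so x IS a limit point.
Collecting: A' = {alfa, delta, echo}.


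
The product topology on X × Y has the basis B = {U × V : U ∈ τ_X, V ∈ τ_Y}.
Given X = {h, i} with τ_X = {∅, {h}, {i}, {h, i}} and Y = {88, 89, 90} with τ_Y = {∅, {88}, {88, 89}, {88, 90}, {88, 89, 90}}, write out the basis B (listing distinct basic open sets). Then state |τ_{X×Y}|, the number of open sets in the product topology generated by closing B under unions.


Basis B = {∅ × ∅, {h} × {88}, {i} × {88}, {h} × {88, 89}, {h} × {88, 90}, {h, i} × {88}, {i} × {88, 89}, {i} × {88, 90}, {h} × {88, 89, 90}, {i} × {88, 89, 90}, {h, i} × {88, 89}, {h, i} × {88, 90}, {h, i} × {88, 89, 90}}; |τ_{X×Y}| = 25.

Enumerate products U × V with U ∈ τ_X, V ∈ τ_Y (deduplicated):
  ∅ × ∅ = {} (∅)
  {h} × {88} = {(h,88)}
  {i} × {88} = {(i,88)}
  {h} × {88, 89} = {(h,88), (h,89)}
  {h} × {88, 90} = {(h,88), (h,90)}
  {h, i} × {88} = {(h,88), (i,88)}
  {i} × {88, 89} = {(i,88), (i,89)}
  {i} × {88, 90} = {(i,88), (i,90)}
  {h} × {88, 89, 90} = {(h,88), (h,89), (h,90)}
  {i} × {88, 89, 90} = {(i,88), (i,89), (i,90)}
  {h, i} × {88, 89} = {(h,88), (h,89), (i,88), (i,89)}
  {h, i} × {88, 90} = {(h,88), (h,90), (i,88), (i,90)}
  {h, i} × {88, 89, 90} = {(h,88), (h,89), (h,90), (i,88), (i,89), (i,90)}
These 13 distinct sets form the basis B.
Close under arbitrary unions to get τ_{X×Y}; counting gives |τ_{X×Y}| = 25.


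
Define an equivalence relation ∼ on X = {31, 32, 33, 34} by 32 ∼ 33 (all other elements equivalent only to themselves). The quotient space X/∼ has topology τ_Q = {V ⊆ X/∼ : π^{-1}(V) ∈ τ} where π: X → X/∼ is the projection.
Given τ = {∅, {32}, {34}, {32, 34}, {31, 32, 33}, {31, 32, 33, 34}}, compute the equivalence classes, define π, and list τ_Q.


X/∼ = {[31], [32=33], [34]}; |τ_Q| = 4.

Equivalence classes: [31], [32=33], [34].
Quotient map π: X → X/∼ sends 31 ↦ [31], 32 ↦ [32=33], 33 ↦ [32=33], 34 ↦ [34].
For each subset V ⊆ X/∼, compute π^{-1}(V) ⊆ X and check whether π^{-1}(V) ∈ τ. V is open in τ_Q iff π^{-1}(V) ∈ τ.
  V = {}: π^{-1}(V) = ∅ ∈ τ ✓.
  V = {[31]}: π^{-1}(V) = {31} ∉ τ ✗.
  V = {[32=33]}: π^{-1}(V) = {32, 33} ∉ τ ✗.
  V = {[31], [32=33]}: π^{-1}(V) = {31, 32, 33} ∈ τ ✓.
  V = {[34]}: π^{-1}(V) = {34} ∈ τ ✓.
  V = {[31], [34]}: π^{-1}(V) = {31, 34} ∉ τ ✗.
  V = {[32=33], [34]}: π^{-1}(V) = {32, 33, 34} ∉ τ ✗.
  V = {[31], [32=33], [34]}: π^{-1}(V) = {31, 32, 33, 34} ∈ τ ✓.
Open sets in the quotient: τ_Q = {{}, {[31], [32=33]}, {[34]}, {[31], [32=33], [34]}} (4 elements).


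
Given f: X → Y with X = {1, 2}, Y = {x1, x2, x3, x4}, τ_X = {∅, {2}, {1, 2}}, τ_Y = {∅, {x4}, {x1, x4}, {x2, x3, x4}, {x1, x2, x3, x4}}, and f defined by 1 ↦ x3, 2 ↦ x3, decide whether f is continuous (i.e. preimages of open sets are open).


f IS continuous.

Compute f^{-1}(U) for each U ∈ τ_Y:
  U = ∅: f^{-1}(U) = ∅ ∈ τ_X ✓.
  U = {x4}: f^{-1}(U) = ∅ ∈ τ_X ✓.
  U = {x1, x4}: f^{-1}(U) = ∅ ∈ τ_X ✓.
  U = {x2, x3, x4}: f^{-1}(U) = {1, 2} ∈ τ_X ✓.
  U = {x1, x2, x3, x4}: f^{-1}(U) = {1, 2} ∈ τ_X ✓.
Every preimage lies in τ_X, so f IS continuous.


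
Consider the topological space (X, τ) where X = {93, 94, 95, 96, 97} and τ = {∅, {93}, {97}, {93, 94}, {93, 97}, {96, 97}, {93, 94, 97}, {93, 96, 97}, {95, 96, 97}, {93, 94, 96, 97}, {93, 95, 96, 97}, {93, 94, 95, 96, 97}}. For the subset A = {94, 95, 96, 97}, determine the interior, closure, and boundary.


int(A) = {95, 96, 97}, cl(A) = {94, 95, 96, 97}, ∂A = {94}.

Closed sets in (X, τ) are complements of opens:
  closed(X, τ) = {∅, {94}, {95}, {93, 94}, {94, 95}, {95, 96}, {93, 94, 95}, {94, 95, 96}, {95, 96, 97}, {93, 94, 95, 96}, {94, 95, 96, 97}, {93, 94, 95, 96, 97}}.
int(A) = ⋃ {U ∈ τ : U ⊆ A}. Opens contained in A: ∅, {97}, {96, 97}, {95, 96, 97}.
Taking the union of these: int(A) = {95, 96, 97}.
cl(A) = ⋂ {C closed : A ⊆ C}. Closed sets containing A: {94, 95, 96, 97}, {93, 94, 95, 96, 97}.
Intersecting these: cl(A) = {94, 95, 96, 97}.
∂A = cl(A) ∖ int(A) = {94, 95, 96, 97} ∖ {95, 96, 97} = {94}.


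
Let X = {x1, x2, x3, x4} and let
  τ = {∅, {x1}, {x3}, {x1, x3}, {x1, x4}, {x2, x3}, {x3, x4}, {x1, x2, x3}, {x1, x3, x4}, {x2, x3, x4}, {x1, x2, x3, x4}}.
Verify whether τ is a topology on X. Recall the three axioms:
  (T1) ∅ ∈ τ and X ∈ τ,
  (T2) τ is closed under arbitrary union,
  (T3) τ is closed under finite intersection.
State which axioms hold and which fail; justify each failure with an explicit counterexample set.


τ is NOT a topology on X.

Axiom (T1): ∅ ∈ τ? Yes; X ∈ τ? Yes.
Axiom (T2/T3): check pairwise unions and intersections of members of τ.
Counterexample for (T3): {x1, x4} ∩ {x3, x4} = {x4} ∉ τ. Therefore τ is NOT a topology.


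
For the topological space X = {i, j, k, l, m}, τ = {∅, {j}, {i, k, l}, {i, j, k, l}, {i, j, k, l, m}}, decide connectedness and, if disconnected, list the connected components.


(X, τ) is connected.

Find clopen sets (U ∈ τ with X ∖ U ∈ τ):
  U = ∅, X ∖ U = {i, j, k, l, m} — both open, so U is clopen.
  U = {i, j, k, l, m}, X ∖ U = ∅ — both open, so U is clopen.
Only trivial clopens (∅ and X) exist, so (X, τ) is connected.
Compute connected components by grouping points that agree on all clopens:
  component: {i, j, k, l, m}


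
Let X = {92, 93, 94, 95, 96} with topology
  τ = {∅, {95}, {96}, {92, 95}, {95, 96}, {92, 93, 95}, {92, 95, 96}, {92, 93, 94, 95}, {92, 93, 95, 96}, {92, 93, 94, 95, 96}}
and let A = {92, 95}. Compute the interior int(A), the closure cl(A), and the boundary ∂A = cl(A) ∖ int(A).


int(A) = {92, 95}, cl(A) = {92, 93, 94, 95}, ∂A = {93, 94}.

Closed sets in (X, τ) are complements of opens:
  closed(X, τ) = {∅, {94}, {96}, {93, 94}, {94, 96}, {92, 93, 94}, {93, 94, 96}, {92, 93, 94, 95}, {92, 93, 94, 96}, {92, 93, 94, 95, 96}}.
int(A) = ⋃ {U ∈ τ : U ⊆ A}. Opens contained in A: ∅, {95}, {92, 95}.
Taking the union of these: int(A) = {92, 95}.
cl(A) = ⋂ {C closed : A ⊆ C}. Closed sets containing A: {92, 93, 94, 95}, {92, 93, 94, 95, 96}.
Intersecting these: cl(A) = {92, 93, 94, 95}.
∂A = cl(A) ∖ int(A) = {92, 93, 94, 95} ∖ {92, 95} = {93, 94}.


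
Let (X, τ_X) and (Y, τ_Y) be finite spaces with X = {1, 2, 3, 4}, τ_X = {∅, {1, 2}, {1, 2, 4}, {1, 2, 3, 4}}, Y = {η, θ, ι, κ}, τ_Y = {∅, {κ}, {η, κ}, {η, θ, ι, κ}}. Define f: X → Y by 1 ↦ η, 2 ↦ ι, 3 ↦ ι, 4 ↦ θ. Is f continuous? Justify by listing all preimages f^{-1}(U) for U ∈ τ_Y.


f is NOT continuous.

Compute f^{-1}(U) for each U ∈ τ_Y:
  U = ∅: f^{-1}(U) = ∅ ∈ τ_X ✓.
  U = {κ}: f^{-1}(U) = ∅ ∈ τ_X ✓.
  U = {η, κ}: f^{-1}(U) = {1} ∉ τ_X ✗.
  U = {η, θ, ι, κ}: f^{-1}(U) = {1, 2, 3, 4} ∈ τ_X ✓.
Found U = {η, κ} with f^{-1}(U) = {1} not in τ_X. Therefore f is NOT continuous.


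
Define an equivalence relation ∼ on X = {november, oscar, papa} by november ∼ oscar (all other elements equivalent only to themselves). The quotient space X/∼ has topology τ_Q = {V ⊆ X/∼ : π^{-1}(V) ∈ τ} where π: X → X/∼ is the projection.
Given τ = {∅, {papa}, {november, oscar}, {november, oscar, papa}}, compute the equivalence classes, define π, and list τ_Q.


X/∼ = {[november=oscar], [papa]}; |τ_Q| = 4.

Equivalence classes: [november=oscar], [papa].
Quotient map π: X → X/∼ sends november ↦ [november=oscar], oscar ↦ [november=oscar], papa ↦ [papa].
For each subset V ⊆ X/∼, compute π^{-1}(V) ⊆ X and check whether π^{-1}(V) ∈ τ. V is open in τ_Q iff π^{-1}(V) ∈ τ.
  V = {}: π^{-1}(V) = ∅ ∈ τ ✓.
  V = {[november=oscar]}: π^{-1}(V) = {november, oscar} ∈ τ ✓.
  V = {[papa]}: π^{-1}(V) = {papa} ∈ τ ✓.
  V = {[november=oscar], [papa]}: π^{-1}(V) = {november, oscar, papa} ∈ τ ✓.
Open sets in the quotient: τ_Q = {{}, {[november=oscar]}, {[papa]}, {[november=oscar], [papa]}} (4 elements).


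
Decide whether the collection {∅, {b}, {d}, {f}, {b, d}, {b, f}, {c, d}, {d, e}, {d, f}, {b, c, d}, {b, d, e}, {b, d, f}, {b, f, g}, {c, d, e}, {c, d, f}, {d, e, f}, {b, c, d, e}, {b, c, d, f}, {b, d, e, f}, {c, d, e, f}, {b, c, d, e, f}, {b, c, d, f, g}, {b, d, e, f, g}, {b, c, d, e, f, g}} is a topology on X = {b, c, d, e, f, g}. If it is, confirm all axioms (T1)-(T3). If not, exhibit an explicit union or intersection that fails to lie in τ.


τ is NOT a topology on X.

Axiom (T1): ∅ ∈ τ? Yes; X ∈ τ? Yes.
Axiom (T2/T3): check pairwise unions and intersections of members of τ.
Counterexample for (T2): {d} ∪ {b, f, g} = {b, d, f, g} ∉ τ. Therefore τ is NOT a topology.


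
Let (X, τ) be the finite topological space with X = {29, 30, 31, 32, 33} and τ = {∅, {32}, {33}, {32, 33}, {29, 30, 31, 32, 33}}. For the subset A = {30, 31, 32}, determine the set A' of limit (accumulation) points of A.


A' = {29, 30, 31}

For each x ∈ X, list the open sets U ∈ τ with x ∈ U, then check whether U ∩ (A ∖ {x}) ≠ ∅ for every such U.
  x = 29: opens ∋ x are {29, 30, 31, 32, 33}; each meets A ∖ {29}, so x IS a limit point.
  x = 30: opens ∋ x are {29, 30, 31, 32, 33}; each meets A ∖ {30}, so x IS a limit point.
  x = 31: opens ∋ x are {29, 30, 31, 32, 33}; each meets A ∖ {31}, so x IS a limit point.
  x = 32: open {32} ∋ x has {32} ∩ (A ∖ {32}) = ∅, so x is NOT a limit point.
  x = 33: open {33} ∋ x has {33} ∩ (A ∖ {33}) = ∅, so x is NOT a limit point.
Collecting: A' = {29, 30, 31}.


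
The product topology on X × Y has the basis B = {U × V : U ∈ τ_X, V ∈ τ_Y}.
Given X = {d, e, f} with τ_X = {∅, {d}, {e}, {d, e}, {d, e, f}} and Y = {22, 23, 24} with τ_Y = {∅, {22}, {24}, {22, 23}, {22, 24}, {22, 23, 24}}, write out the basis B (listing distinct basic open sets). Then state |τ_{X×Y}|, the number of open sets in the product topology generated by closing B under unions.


Basis B = {∅ × ∅, {d} × {22}, {d} × {24}, {e} × {22}, {e} × {24}, {d} × {22, 23}, {d} × {22, 24}, {d, e} × {22}, {d, e} × {24}, {e} × {22, 23}, {e} × {22, 24}, {d} × {22, 23, 24}, {d, e, f} × {22}, {d, e, f} × {24}, {e} × {22, 23, 24}, {d, e} × {22, 23}, {d, e} × {22, 24}, {d, e} × {22, 23, 24}, {d, e, f} × {22, 23}, {d, e, f} × {22, 24}, {d, e, f} × {22, 23, 24}}; |τ_{X×Y}| = 70.

Enumerate products U × V with U ∈ τ_X, V ∈ τ_Y (deduplicated):
  ∅ × ∅ = {} (∅)
  {d} × {22} = {(d,22)}
  {d} × {24} = {(d,24)}
  {e} × {22} = {(e,22)}
  {e} × {24} = {(e,24)}
  {d} × {22, 23} = {(d,22), (d,23)}
  {d} × {22, 24} = {(d,22), (d,24)}
  {d, e} × {22} = {(d,22), (e,22)}
  {d, e} × {24} = {(d,24), (e,24)}
  {e} × {22, 23} = {(e,22), (e,23)}
  {e} × {22, 24} = {(e,22), (e,24)}
  {d} × {22, 23, 24} = {(d,22), (d,23), (d,24)}
  {d, e, f} × {22} = {(d,22), (e,22), (f,22)}
  {d, e, f} × {24} = {(d,24), (e,24), (f,24)}
  {e} × {22, 23, 24} = {(e,22), (e,23), (e,24)}
  {d, e} × {22, 23} = {(d,22), (d,23), (e,22), (e,23)}
  {d, e} × {22, 24} = {(d,22), (d,24), (e,22), (e,24)}
  {d, e} × {22, 23, 24} = {(d,22), (d,23), (d,24), (e,22), (e,23), (e,24)}
  {d, e, f} × {22, 23} = {(d,22), (d,23), (e,22), (e,23), (f,22), (f,23)}
  {d, e, f} × {22, 24} = {(d,22), (d,24), (e,22), (e,24), (f,22), (f,24)}
  {d, e, f} × {22, 23, 24} = {(d,22), (d,23), (d,24), (e,22), (e,23), (e,24), (f,22), (f,23), (f,24)}
These 21 distinct sets form the basis B.
Close under arbitrary unions to get τ_{X×Y}; counting gives |τ_{X×Y}| = 70.


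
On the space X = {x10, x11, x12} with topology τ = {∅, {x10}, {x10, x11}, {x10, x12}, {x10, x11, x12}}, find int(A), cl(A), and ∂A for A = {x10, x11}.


int(A) = {x10, x11}, cl(A) = {x10, x11, x12}, ∂A = {x12}.

Closed sets in (X, τ) are complements of opens:
  closed(X, τ) = {∅, {x11}, {x12}, {x11, x12}, {x10, x11, x12}}.
int(A) = ⋃ {U ∈ τ : U ⊆ A}. Opens contained in A: ∅, {x10}, {x10, x11}.
Taking the union of these: int(A) = {x10, x11}.
cl(A) = ⋂ {C closed : A ⊆ C}. Closed sets containing A: {x10, x11, x12}.
Intersecting these: cl(A) = {x10, x11, x12}.
∂A = cl(A) ∖ int(A) = {x10, x11, x12} ∖ {x10, x11} = {x12}.


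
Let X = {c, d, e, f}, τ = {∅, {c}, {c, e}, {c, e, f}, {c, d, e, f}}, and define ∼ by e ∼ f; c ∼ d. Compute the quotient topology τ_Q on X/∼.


X/∼ = {[c=d], [e=f]}; |τ_Q| = 2.

Equivalence classes: [c=d], [e=f].
Quotient map π: X → X/∼ sends c ↦ [c=d], d ↦ [c=d], e ↦ [e=f], f ↦ [e=f].
For each subset V ⊆ X/∼, compute π^{-1}(V) ⊆ X and check whether π^{-1}(V) ∈ τ. V is open in τ_Q iff π^{-1}(V) ∈ τ.
  V = {}: π^{-1}(V) = ∅ ∈ τ ✓.
  V = {[c=d]}: π^{-1}(V) = {c, d} ∉ τ ✗.
  V = {[e=f]}: π^{-1}(V) = {e, f} ∉ τ ✗.
  V = {[c=d], [e=f]}: π^{-1}(V) = {c, d, e, f} ∈ τ ✓.
Open sets in the quotient: τ_Q = {{}, {[c=d], [e=f]}} (2 elements).


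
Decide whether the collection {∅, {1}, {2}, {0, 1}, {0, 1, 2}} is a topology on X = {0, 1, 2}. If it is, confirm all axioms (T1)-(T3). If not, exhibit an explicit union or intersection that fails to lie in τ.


τ is NOT a topology on X.

Axiom (T1): ∅ ∈ τ? Yes; X ∈ τ? Yes.
Axiom (T2/T3): check pairwise unions and intersections of members of τ.
Counterexample for (T2): {1} ∪ {2} = {1, 2} ∉ τ. Therefore τ is NOT a topology.


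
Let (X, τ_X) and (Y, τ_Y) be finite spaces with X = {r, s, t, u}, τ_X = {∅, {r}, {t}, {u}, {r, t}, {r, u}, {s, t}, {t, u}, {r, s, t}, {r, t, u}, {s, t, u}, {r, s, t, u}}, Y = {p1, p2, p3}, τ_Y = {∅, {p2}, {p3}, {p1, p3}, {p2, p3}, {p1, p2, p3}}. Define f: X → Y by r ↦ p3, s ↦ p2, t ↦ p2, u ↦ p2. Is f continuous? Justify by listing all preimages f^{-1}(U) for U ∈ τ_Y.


f IS continuous.

Compute f^{-1}(U) for each U ∈ τ_Y:
  U = ∅: f^{-1}(U) = ∅ ∈ τ_X ✓.
  U = {p2}: f^{-1}(U) = {s, t, u} ∈ τ_X ✓.
  U = {p3}: f^{-1}(U) = {r} ∈ τ_X ✓.
  U = {p1, p3}: f^{-1}(U) = {r} ∈ τ_X ✓.
  U = {p2, p3}: f^{-1}(U) = {r, s, t, u} ∈ τ_X ✓.
  U = {p1, p2, p3}: f^{-1}(U) = {r, s, t, u} ∈ τ_X ✓.
Every preimage lies in τ_X, so f IS continuous.


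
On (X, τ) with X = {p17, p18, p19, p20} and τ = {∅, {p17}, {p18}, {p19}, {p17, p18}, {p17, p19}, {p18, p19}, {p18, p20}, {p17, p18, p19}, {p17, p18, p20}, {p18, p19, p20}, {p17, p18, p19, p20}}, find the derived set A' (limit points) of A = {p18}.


A' = {p20}

For each x ∈ X, list the open sets U ∈ τ with x ∈ U, then check whether U ∩ (A ∖ {x}) ≠ ∅ for every such U.
  x = p17: open {p17} ∋ x has {p17} ∩ (A ∖ {p17}) = ∅, so x is NOT a limit point.
  x = p18: open {p18} ∋ x has {p18} ∩ (A ∖ {p18}) = ∅, so x is NOT a limit point.
  x = p19: open {p19} ∋ x has {p19} ∩ (A ∖ {p19}) = ∅, so x is NOT a limit point.
  x = p20: opens ∋ x are {p18, p20}, {p17, p18, p20}, {p18, p19, p20}, {p17, p18, p19, p20}; each meets A ∖ {p20}, so x IS a limit point.
Collecting: A' = {p20}.


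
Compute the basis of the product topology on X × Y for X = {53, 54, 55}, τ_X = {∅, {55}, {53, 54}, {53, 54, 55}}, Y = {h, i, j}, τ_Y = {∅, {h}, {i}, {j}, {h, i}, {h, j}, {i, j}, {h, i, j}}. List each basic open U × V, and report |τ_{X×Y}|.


Basis B = {∅ × ∅, {55} × {h}, {55} × {i}, {55} × {j}, {53, 54} × {h}, {53, 54} × {i}, {53, 54} × {j}, {55} × {h, i}, {55} × {h, j}, {55} × {i, j}, {53, 54, 55} × {h}, {53, 54, 55} × {i}, {53, 54, 55} × {j}, {55} × {h, i, j}, {53, 54} × {h, i}, {53, 54} × {h, j}, {53, 54} × {i, j}, {53, 54} × {h, i, j}, {53, 54, 55} × {h, i}, {53, 54, 55} × {h, j}, {53, 54, 55} × {i, j}, {53, 54, 55} × {h, i, j}}; |τ_{X×Y}| = 64.

Enumerate products U × V with U ∈ τ_X, V ∈ τ_Y (deduplicated):
  ∅ × ∅ = {} (∅)
  {55} × {h} = {(55,h)}
  {55} × {i} = {(55,i)}
  {55} × {j} = {(55,j)}
  {53, 54} × {h} = {(53,h), (54,h)}
  {53, 54} × {i} = {(53,i), (54,i)}
  {53, 54} × {j} = {(53,j), (54,j)}
  {55} × {h, i} = {(55,h), (55,i)}
  {55} × {h, j} = {(55,h), (55,j)}
  {55} × {i, j} = {(55,i), (55,j)}
  {53, 54, 55} × {h} = {(53,h), (54,h), (55,h)}
  {53, 54, 55} × {i} = {(53,i), (54,i), (55,i)}
  {53, 54, 55} × {j} = {(53,j), (54,j), (55,j)}
  {55} × {h, i, j} = {(55,h), (55,i), (55,j)}
  {53, 54} × {h, i} = {(53,h), (53,i), (54,h), (54,i)}
  {53, 54} × {h, j} = {(53,h), (53,j), (54,h), (54,j)}
  {53, 54} × {i, j} = {(53,i), (53,j), (54,i), (54,j)}
  {53, 54} × {h, i, j} = {(53,h), (53,i), (53,j), (54,h), (54,i), (54,j)}
  {53, 54, 55} × {h, i} = {(53,h), (53,i), (54,h), (54,i), (55,h), (55,i)}
  {53, 54, 55} × {h, j} = {(53,h), (53,j), (54,h), (54,j), (55,h), (55,j)}
  {53, 54, 55} × {i, j} = {(53,i), (53,j), (54,i), (54,j), (55,i), (55,j)}
  {53, 54, 55} × {h, i, j} = {(53,h), (53,i), (53,j), (54,h), (54,i), (54,j), (55,h), (55,i), (55,j)}
These 22 distinct sets form the basis B.
Close under arbitrary unions to get τ_{X×Y}; counting gives |τ_{X×Y}| = 64.


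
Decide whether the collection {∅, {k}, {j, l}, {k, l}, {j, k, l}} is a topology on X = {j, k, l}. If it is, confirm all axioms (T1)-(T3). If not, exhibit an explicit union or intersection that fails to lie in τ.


τ is NOT a topology on X.

Axiom (T1): ∅ ∈ τ? Yes; X ∈ τ? Yes.
Axiom (T2/T3): check pairwise unions and intersections of members of τ.
Counterexample for (T3): {j, l} ∩ {k, l} = {l} ∉ τ. Therefore τ is NOT a topology.


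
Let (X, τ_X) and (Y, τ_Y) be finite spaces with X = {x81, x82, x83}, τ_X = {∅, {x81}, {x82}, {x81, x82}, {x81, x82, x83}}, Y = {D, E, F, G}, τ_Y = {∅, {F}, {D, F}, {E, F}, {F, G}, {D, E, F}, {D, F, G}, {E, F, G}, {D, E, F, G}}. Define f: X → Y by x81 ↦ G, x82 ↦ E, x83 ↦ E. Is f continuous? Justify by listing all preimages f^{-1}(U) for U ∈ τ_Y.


f is NOT continuous.

Compute f^{-1}(U) for each U ∈ τ_Y:
  U = ∅: f^{-1}(U) = ∅ ∈ τ_X ✓.
  U = {F}: f^{-1}(U) = ∅ ∈ τ_X ✓.
  U = {D, F}: f^{-1}(U) = ∅ ∈ τ_X ✓.
  U = {E, F}: f^{-1}(U) = {x82, x83} ∉ τ_X ✗.
  U = {F, G}: f^{-1}(U) = {x81} ∈ τ_X ✓.
  U = {D, E, F}: f^{-1}(U) = {x82, x83} ∉ τ_X ✗.
  U = {D, F, G}: f^{-1}(U) = {x81} ∈ τ_X ✓.
  U = {E, F, G}: f^{-1}(U) = {x81, x82, x83} ∈ τ_X ✓.
  U = {D, E, F, G}: f^{-1}(U) = {x81, x82, x83} ∈ τ_X ✓.
Found U = {E, F} with f^{-1}(U) = {x82, x83} not in τ_X. Therefore f is NOT continuous.


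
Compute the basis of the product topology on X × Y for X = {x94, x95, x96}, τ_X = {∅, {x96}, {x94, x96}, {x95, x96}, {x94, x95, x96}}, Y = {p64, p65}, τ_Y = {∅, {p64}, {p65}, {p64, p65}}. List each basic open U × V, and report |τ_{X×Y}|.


Basis B = {∅ × ∅, {x96} × {p64}, {x96} × {p65}, {x94, x96} × {p64}, {x94, x96} × {p65}, {x95, x96} × {p64}, {x95, x96} × {p65}, {x96} × {p64, p65}, {x94, x95, x96} × {p64}, {x94, x95, x96} × {p65}, {x94, x96} × {p64, p65}, {x95, x96} × {p64, p65}, {x94, x95, x96} × {p64, p65}}; |τ_{X×Y}| = 25.

Enumerate products U × V with U ∈ τ_X, V ∈ τ_Y (deduplicated):
  ∅ × ∅ = {} (∅)
  {x96} × {p64} = {(x96,p64)}
  {x96} × {p65} = {(x96,p65)}
  {x94, x96} × {p64} = {(x94,p64), (x96,p64)}
  {x94, x96} × {p65} = {(x94,p65), (x96,p65)}
  {x95, x96} × {p64} = {(x95,p64), (x96,p64)}
  {x95, x96} × {p65} = {(x95,p65), (x96,p65)}
  {x96} × {p64, p65} = {(x96,p64), (x96,p65)}
  {x94, x95, x96} × {p64} = {(x94,p64), (x95,p64), (x96,p64)}
  {x94, x95, x96} × {p65} = {(x94,p65), (x95,p65), (x96,p65)}
  {x94, x96} × {p64, p65} = {(x94,p64), (x94,p65), (x96,p64), (x96,p65)}
  {x95, x96} × {p64, p65} = {(x95,p64), (x95,p65), (x96,p64), (x96,p65)}
  {x94, x95, x96} × {p64, p65} = {(x94,p64), (x94,p65), (x95,p64), (x95,p65), (x96,p64), (x96,p65)}
These 13 distinct sets form the basis B.
Close under arbitrary unions to get τ_{X×Y}; counting gives |τ_{X×Y}| = 25.
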